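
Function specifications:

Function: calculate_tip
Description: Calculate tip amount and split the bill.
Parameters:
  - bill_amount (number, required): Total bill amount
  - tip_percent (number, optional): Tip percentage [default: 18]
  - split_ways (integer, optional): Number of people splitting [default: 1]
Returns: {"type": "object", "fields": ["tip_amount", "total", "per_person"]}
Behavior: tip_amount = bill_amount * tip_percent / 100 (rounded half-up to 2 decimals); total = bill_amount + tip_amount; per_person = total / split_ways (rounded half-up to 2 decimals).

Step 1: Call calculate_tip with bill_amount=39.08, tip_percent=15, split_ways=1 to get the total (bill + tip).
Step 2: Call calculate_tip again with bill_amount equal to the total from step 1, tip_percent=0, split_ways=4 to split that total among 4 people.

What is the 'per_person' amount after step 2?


Step 1: calculate_tip(bill_amount=39.08, tip_percent=15, split_ways=1)
  tip_amount = 39.08 * 15/100 = 5.862 -> 5.86
  total = 39.08 + 5.86 = 44.94
  per_person = 44.94 / 1 = 44.94 -> 44.94
  -> total = 44.94
Step 2: calculate_tip(bill_amount=44.94, tip_percent=0, split_ways=4)
  tip_amount = 44.94 * 0/100 = 0 -> 0.00
  total = 44.94 + 0.00 = 44.94
  per_person = 44.94 / 4 = 11.235 -> 11.24
  -> per_person = 11.24
$11.24


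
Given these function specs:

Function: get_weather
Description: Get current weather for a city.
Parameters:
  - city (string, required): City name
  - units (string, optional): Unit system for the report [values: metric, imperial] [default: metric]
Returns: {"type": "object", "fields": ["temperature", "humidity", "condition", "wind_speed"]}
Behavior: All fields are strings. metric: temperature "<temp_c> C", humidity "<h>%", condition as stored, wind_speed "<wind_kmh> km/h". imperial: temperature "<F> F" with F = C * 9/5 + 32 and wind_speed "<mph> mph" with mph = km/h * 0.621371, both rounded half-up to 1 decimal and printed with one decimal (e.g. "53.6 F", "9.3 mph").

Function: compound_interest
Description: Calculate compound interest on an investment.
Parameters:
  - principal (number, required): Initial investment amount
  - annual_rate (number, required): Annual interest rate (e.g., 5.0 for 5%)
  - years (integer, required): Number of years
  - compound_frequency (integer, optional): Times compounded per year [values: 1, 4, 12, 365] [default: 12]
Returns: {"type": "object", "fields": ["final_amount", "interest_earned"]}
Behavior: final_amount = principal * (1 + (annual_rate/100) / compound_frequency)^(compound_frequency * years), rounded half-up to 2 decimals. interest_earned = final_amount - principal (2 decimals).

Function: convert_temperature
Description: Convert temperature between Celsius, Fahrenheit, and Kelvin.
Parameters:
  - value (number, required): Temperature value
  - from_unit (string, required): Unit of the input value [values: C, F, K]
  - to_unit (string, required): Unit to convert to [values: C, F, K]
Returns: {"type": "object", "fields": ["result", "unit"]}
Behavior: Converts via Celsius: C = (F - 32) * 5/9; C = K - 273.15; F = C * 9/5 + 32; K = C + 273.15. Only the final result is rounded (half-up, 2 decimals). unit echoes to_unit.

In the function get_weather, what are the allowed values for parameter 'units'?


The get_weather spec declares:
  - units (string, optional): Unit system for the report [values: metric, imperial] [default: metric]
Allowed values:
metric, imperial


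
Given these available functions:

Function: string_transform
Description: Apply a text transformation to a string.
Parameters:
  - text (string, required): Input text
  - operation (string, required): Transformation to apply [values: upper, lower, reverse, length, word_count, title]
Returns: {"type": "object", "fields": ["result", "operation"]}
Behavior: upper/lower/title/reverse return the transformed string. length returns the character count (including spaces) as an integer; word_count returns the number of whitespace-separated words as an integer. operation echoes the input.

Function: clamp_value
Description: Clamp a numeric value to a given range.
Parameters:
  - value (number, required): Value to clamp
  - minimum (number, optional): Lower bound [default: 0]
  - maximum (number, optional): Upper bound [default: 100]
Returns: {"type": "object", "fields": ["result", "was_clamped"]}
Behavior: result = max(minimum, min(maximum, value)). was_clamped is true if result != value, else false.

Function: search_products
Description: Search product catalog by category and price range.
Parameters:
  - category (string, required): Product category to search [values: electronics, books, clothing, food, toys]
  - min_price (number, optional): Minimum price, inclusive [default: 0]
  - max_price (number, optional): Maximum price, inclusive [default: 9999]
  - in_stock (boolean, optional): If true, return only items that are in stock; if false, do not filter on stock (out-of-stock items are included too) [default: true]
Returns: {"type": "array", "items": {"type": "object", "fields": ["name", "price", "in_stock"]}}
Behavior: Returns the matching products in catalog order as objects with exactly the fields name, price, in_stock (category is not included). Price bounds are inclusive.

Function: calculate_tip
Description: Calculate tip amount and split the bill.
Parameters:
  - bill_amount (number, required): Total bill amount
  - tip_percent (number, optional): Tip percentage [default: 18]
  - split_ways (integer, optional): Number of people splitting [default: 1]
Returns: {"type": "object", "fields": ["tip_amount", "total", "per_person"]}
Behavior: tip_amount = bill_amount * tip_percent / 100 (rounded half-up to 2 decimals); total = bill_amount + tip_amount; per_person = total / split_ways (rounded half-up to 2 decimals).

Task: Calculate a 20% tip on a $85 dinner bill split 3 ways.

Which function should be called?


The task needs a function whose description is: Calculate tip amount and split the bill.
calculate_tip


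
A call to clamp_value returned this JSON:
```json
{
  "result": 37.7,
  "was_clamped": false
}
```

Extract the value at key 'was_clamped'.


false


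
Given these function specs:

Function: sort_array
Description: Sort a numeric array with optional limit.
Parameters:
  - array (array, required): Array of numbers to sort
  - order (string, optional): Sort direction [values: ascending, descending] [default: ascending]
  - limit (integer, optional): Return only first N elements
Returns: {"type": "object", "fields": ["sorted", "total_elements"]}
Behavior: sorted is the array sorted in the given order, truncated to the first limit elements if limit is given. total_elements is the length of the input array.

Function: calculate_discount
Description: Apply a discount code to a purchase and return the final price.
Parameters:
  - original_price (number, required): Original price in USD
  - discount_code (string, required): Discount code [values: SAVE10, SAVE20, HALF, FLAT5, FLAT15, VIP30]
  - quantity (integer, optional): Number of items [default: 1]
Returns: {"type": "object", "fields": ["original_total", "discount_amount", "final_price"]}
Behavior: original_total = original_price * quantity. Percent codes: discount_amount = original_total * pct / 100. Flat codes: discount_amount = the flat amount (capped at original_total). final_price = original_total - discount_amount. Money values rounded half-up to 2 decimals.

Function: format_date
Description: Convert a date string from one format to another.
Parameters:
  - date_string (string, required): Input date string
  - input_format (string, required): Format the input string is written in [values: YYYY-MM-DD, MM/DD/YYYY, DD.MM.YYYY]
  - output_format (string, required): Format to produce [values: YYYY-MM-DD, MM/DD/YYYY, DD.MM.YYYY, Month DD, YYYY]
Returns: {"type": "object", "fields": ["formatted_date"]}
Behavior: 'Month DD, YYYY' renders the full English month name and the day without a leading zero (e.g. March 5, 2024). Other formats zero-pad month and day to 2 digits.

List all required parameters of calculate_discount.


Parameters of calculate_discount and their required/optional flag:
  original_price: required
  discount_code: required
  quantity: optional
discount_code, original_price


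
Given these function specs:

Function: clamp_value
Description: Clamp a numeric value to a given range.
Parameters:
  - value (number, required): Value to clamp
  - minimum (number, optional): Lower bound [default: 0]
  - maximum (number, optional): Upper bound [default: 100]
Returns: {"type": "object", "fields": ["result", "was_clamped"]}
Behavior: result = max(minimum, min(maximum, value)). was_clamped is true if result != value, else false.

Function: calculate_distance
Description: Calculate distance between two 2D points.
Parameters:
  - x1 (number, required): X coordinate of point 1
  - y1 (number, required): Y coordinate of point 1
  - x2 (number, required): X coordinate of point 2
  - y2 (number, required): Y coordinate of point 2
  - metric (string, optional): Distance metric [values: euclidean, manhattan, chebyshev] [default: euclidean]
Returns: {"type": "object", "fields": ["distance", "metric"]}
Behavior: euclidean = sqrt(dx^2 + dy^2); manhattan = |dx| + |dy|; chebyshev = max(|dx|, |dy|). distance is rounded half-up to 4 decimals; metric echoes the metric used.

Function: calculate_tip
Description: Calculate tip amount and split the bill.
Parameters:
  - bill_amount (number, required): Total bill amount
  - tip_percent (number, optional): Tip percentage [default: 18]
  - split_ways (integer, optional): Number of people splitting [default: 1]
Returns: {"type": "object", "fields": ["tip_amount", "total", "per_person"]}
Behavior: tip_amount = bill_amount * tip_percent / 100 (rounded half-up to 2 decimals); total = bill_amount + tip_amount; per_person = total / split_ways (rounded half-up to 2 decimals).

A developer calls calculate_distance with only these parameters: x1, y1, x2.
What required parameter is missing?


Required parameters: x1, y1, x2, y2
Provided: x1, y1, x2
Missing: y2
y2


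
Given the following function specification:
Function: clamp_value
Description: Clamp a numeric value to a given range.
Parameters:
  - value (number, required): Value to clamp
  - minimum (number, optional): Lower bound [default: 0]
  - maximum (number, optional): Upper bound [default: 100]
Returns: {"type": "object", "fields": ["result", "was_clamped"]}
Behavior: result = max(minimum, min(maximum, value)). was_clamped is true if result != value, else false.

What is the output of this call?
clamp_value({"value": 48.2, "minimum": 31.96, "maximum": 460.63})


result = max(31.96, min(460.63, 48.2)) = max(31.96, 48.2) = 48.2
was_clamped = (48.2 != 48.2) = false
Output:
{"result": 48.2, "was_clamped": false}


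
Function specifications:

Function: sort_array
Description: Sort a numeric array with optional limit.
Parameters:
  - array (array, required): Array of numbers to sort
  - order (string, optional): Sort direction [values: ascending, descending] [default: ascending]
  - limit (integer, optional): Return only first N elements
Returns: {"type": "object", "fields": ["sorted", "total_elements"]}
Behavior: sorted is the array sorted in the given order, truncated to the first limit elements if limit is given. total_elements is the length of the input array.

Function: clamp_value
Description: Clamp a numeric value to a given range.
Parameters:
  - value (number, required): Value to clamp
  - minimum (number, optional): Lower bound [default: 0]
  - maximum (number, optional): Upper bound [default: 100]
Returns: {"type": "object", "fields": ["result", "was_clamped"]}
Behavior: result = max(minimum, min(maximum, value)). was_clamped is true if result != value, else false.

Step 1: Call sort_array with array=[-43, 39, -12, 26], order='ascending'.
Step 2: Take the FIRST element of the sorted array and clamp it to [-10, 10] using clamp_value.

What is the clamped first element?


Step 1: sort_array(order=ascending)
  sorted: [-43, -12, 26, 39]
  -> first element = -43
Step 2: clamp_value(value=-43, minimum=-10, maximum=10)
  result = max(-10, min(10, -43)) = max(-10, -43) = -10
  was_clamped = (-10 != -43) = true
  -> result = -10
-10


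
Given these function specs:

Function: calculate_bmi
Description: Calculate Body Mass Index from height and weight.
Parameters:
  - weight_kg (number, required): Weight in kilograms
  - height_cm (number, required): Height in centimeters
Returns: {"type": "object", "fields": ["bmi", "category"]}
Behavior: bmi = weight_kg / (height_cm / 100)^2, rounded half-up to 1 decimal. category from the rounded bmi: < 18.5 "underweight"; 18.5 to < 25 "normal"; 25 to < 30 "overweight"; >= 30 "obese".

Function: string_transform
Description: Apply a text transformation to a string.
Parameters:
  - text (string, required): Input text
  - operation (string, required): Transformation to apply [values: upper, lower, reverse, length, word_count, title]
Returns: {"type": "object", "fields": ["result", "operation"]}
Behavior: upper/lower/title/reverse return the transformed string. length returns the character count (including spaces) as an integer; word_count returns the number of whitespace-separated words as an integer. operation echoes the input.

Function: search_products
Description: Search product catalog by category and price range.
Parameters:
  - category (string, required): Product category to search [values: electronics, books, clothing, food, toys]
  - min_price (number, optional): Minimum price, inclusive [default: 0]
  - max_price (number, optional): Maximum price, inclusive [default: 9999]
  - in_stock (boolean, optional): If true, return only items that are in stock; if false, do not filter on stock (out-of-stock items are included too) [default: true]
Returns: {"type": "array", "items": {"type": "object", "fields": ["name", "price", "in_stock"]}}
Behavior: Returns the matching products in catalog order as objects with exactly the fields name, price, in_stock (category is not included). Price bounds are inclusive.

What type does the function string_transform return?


The string_transform spec declares Returns: {"type": "object", "fields": ["result", "operation"]}
Type:
object


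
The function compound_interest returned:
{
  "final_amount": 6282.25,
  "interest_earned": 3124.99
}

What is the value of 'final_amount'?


6282.25


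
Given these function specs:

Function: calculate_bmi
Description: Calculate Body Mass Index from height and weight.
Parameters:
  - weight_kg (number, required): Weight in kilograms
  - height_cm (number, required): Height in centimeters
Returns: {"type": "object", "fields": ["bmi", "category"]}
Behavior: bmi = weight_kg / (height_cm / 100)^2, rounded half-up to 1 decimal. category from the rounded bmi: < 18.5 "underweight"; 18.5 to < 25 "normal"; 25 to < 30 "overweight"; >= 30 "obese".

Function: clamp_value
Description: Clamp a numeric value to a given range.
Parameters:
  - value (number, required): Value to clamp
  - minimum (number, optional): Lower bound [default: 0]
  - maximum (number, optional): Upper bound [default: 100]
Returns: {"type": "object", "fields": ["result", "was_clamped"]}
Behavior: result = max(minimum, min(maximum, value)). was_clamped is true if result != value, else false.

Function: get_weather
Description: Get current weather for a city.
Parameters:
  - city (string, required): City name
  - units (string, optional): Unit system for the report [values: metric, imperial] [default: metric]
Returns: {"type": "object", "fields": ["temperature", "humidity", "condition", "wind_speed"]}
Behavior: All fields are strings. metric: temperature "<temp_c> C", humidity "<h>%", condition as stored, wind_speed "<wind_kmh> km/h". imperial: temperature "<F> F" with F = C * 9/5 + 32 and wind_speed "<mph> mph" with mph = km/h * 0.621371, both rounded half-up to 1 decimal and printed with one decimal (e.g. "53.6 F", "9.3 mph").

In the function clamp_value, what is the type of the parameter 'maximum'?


The clamp_value spec declares:
  - maximum (number, optional): Upper bound [default: 100]
Type:
number


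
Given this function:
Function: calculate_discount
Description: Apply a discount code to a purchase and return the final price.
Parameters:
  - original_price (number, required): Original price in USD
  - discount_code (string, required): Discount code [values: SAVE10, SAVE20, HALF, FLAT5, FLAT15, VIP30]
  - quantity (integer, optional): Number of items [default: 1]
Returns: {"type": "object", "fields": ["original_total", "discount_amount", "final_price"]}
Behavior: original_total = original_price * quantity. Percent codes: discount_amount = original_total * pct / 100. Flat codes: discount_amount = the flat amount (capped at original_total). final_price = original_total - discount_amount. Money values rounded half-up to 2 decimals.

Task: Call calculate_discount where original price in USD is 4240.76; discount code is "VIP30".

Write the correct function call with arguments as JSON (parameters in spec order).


Mapping each described value to its parameter name:
  'Original price in USD' -> original_price = 4240.76
  'Discount code' -> discount_code = "VIP30"
calculate_discount({"original_price": 4240.76, "discount_code": "VIP30"})


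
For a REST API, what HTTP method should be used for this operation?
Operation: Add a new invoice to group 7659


GET = read, POST = create, PUT = update/replace, DELETE = remove
This operation is a create.
POST


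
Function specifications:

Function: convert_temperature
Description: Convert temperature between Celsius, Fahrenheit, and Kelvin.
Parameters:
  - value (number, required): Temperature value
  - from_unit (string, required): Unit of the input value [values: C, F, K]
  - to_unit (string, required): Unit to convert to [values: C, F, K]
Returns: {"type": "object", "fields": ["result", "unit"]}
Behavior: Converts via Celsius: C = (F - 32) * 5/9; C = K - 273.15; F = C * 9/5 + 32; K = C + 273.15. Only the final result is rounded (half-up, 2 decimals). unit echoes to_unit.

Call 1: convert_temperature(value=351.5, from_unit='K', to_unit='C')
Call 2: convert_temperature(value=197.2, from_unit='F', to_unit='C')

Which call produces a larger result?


Call 1:
  To C: 351.5 - 273.15 = 78.35
  Target is C: 78.35
  Round to 2 decimals: 78.35
  -> 78.35 C
Call 2:
  To C: (197.2 - 32) * 5/9 = 91.777778
  Target is C: 91.777778
  Round to 2 decimals: 91.78
  -> 91.78 C
Call 2 (91.78 C)


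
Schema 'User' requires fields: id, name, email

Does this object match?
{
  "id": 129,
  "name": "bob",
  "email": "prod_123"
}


Checking required fields... All present.
Valid - all required fields present


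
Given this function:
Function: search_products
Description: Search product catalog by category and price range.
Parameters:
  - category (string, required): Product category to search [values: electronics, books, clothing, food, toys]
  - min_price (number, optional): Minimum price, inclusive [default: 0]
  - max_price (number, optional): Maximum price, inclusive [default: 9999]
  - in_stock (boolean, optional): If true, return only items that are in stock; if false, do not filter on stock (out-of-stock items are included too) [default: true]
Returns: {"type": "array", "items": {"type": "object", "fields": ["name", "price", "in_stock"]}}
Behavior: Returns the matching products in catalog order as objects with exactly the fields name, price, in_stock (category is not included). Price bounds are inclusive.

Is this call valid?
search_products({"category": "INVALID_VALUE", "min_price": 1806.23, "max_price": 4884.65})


Checking parameter values...
Parameter 'category' has value 'INVALID_VALUE' not in allowed: electronics, books, clothing, food, toys
Invalid - 'category' must be one of electronics, books, clothing, food, toys


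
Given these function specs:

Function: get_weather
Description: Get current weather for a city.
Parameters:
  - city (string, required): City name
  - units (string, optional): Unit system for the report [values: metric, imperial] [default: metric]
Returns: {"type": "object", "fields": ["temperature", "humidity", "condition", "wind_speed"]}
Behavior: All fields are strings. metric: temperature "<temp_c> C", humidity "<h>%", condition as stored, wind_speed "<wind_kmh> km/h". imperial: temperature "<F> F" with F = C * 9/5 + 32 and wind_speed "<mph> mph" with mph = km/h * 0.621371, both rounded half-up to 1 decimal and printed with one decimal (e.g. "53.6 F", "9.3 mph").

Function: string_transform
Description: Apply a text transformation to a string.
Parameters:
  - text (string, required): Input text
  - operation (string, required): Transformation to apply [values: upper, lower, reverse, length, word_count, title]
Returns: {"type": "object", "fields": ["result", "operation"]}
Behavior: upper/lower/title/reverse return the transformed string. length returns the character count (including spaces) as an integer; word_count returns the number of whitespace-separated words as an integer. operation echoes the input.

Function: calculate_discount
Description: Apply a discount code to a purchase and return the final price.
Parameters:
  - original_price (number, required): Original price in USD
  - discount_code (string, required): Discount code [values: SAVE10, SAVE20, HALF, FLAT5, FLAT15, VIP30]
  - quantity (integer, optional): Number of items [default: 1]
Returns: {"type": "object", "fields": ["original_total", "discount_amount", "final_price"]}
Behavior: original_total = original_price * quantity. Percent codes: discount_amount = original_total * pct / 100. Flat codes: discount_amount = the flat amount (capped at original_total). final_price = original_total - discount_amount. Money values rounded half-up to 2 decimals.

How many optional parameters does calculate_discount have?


Parameters of calculate_discount: original_price (required), discount_code (required), quantity (optional)
Optional count:
1


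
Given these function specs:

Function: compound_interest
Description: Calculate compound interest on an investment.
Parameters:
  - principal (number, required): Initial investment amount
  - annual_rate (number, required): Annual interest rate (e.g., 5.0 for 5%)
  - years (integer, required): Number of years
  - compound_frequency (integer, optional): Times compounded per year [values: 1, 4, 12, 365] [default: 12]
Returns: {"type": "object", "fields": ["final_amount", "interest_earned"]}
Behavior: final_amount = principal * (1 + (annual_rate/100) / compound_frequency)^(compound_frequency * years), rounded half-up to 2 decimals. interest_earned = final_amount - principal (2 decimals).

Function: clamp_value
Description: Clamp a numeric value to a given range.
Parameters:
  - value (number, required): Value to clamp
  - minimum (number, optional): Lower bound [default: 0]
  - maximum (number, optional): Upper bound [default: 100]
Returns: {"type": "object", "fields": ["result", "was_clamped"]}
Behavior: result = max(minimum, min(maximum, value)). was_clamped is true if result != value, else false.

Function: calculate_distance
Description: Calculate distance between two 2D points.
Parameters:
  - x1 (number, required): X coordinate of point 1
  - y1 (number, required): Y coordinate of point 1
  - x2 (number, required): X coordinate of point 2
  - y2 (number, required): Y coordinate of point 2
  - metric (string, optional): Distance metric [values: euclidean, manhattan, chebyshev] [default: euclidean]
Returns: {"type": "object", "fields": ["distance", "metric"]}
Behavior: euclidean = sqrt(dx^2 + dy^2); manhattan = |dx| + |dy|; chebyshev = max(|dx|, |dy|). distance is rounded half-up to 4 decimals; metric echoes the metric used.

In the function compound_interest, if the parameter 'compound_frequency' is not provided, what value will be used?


The compound_interest spec declares:
  - compound_frequency (integer, optional): Times compounded per year [values: 1, 4, 12, 365] [default: 12]
Default:
12


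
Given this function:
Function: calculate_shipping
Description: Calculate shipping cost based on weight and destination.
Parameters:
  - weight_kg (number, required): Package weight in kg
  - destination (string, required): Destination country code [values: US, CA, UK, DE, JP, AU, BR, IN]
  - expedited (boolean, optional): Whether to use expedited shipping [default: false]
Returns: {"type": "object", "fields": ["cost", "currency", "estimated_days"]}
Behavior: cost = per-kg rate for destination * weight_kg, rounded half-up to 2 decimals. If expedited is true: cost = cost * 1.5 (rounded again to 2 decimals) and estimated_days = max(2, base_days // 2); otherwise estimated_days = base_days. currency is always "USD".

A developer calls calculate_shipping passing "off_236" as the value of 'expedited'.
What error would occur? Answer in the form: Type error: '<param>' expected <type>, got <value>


Spec: 'expedited' is declared as boolean; "off_236" is a string.
Type error: 'expedited' expected boolean, got "off_236"


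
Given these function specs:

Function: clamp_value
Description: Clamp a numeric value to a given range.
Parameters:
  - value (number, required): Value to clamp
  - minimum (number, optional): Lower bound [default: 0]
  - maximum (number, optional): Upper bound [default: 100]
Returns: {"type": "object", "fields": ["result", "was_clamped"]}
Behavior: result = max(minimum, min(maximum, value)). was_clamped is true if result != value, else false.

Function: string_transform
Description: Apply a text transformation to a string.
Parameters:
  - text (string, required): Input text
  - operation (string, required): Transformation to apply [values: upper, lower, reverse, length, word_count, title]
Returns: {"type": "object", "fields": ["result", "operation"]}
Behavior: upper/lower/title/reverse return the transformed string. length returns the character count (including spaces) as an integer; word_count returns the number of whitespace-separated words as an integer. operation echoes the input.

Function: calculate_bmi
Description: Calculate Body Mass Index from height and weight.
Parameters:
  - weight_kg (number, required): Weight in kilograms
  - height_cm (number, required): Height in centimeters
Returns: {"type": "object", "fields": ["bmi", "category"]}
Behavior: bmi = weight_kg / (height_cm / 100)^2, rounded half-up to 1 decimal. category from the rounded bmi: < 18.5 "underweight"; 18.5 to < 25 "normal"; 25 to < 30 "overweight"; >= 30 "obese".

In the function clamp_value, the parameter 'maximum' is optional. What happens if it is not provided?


The clamp_value spec declares:
  - maximum (number, optional): Upper bound [default: 100]
It defaults to 100


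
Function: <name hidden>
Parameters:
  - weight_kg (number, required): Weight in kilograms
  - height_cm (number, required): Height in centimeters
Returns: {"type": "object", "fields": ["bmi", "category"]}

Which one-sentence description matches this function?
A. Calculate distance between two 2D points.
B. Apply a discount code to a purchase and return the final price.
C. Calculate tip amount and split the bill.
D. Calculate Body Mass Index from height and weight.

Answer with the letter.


Parameters weight_kg, height_cm and return ["bmi", "category"] fit: Calculate Body Mass Index from height and weight.
D


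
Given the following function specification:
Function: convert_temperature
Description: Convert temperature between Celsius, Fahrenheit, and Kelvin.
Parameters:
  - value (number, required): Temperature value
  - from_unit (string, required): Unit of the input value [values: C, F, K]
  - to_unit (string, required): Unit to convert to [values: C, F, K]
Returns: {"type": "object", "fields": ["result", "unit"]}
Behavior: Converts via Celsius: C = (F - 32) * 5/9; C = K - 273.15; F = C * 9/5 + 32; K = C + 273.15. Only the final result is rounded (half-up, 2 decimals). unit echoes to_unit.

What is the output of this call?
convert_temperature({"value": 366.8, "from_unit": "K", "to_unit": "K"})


To C: 366.8 - 273.15 = 93.65
To K: 93.65 + 273.15 = 366.8
Round to 2 decimals: 366.8
Output:
{"result": 366.8, "unit": "K"}


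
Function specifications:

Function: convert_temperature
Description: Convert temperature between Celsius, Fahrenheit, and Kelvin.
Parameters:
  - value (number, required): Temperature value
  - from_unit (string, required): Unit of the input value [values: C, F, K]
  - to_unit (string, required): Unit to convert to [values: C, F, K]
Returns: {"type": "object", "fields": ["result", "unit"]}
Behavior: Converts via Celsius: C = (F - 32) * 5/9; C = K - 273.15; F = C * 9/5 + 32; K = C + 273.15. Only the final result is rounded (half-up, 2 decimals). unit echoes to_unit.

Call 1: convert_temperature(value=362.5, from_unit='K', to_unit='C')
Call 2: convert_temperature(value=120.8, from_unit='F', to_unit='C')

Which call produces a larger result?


Call 1:
  To C: 362.5 - 273.15 = 89.35
  Target is C: 89.35
  Round to 2 decimals: 89.35
  -> 89.35 C
Call 2:
  To C: (120.8 - 32) * 5/9 = 49.333333
  Target is C: 49.333333
  Round to 2 decimals: 49.33
  -> 49.33 C
Call 1 (89.35 C)


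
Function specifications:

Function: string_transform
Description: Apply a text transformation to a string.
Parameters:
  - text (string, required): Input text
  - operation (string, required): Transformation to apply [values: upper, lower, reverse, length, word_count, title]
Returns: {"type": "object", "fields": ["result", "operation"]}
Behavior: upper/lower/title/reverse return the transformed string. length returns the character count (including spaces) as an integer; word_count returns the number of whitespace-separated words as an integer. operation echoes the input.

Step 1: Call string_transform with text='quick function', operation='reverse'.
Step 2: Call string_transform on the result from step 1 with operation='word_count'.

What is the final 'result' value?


Step 1: string_transform(text='quick function', operation='reverse')
  -> result = 'noitcnuf kciuq'
Step 2: string_transform(text='noitcnuf kciuq', operation='word_count')
  words: noitcnuf, kciuq -> 2
  -> result = 2
2


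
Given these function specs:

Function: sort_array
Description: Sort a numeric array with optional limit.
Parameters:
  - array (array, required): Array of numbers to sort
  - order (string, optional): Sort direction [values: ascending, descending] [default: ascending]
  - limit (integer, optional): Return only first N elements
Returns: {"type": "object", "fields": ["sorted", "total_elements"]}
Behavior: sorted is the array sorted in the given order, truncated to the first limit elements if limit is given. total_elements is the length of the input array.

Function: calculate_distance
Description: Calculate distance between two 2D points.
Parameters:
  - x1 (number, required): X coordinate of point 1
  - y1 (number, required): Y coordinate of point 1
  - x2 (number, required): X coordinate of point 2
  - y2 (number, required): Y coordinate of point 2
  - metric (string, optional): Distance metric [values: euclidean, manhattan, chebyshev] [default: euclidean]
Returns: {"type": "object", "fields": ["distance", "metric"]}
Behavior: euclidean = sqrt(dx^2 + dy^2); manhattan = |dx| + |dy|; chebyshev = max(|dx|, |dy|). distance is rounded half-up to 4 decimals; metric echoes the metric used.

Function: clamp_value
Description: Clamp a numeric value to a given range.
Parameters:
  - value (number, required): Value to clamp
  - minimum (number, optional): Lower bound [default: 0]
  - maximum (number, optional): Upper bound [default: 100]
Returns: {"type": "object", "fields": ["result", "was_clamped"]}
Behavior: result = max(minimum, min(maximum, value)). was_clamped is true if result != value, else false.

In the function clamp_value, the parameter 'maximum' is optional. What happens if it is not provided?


The clamp_value spec declares:
  - maximum (number, optional): Upper bound [default: 100]
It defaults to 100


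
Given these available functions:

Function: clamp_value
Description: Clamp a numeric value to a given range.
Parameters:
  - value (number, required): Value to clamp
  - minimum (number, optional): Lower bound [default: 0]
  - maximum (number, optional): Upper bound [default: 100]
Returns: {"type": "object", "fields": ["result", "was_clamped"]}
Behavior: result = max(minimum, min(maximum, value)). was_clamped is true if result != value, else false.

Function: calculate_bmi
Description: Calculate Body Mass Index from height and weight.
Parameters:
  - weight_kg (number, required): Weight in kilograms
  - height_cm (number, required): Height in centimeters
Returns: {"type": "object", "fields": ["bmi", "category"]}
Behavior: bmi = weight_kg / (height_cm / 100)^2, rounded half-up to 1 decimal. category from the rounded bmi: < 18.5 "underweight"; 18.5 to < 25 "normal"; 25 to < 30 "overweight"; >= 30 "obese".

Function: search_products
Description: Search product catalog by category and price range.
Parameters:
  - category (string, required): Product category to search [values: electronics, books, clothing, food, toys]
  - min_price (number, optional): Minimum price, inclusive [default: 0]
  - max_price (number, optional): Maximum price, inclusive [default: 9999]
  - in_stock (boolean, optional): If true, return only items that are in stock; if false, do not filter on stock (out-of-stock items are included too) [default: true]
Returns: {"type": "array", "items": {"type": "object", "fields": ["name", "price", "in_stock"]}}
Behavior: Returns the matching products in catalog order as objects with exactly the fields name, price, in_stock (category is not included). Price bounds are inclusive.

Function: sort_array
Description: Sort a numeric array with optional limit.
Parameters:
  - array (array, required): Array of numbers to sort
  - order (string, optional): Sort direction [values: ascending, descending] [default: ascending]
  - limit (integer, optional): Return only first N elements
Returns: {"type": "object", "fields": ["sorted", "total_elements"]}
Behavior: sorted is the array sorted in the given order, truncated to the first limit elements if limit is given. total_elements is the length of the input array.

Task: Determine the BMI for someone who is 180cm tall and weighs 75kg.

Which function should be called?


The task needs a function whose description is: Calculate Body Mass Index from height and weight.
calculate_bmi


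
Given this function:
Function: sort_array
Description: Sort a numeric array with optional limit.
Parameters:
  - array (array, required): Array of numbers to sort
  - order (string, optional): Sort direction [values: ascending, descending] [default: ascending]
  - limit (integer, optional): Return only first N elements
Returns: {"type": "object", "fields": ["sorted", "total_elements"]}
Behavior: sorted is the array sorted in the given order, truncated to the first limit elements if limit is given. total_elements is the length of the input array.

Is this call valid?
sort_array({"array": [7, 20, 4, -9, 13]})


Checking all required parameters present and types match... All valid.
Valid


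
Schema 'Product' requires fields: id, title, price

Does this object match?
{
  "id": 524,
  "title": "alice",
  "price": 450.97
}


Checking required fields... All present.
Valid - all required fields present


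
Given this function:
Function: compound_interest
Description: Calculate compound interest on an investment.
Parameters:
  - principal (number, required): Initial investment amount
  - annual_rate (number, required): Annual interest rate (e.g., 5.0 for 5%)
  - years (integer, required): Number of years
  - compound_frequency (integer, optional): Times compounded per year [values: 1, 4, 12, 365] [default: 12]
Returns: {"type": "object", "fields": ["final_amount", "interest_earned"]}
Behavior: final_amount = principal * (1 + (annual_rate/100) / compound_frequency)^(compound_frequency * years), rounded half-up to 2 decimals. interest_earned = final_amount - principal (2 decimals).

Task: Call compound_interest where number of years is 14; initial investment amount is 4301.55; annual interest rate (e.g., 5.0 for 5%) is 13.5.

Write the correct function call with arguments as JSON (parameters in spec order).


Mapping each described value to its parameter name:
  'Number of years' -> years = 14
  'Initial investment amount' -> principal = 4301.55
  'Annual interest rate (e.g., 5.0 for 5%)' -> annual_rate = 13.5
compound_interest({"principal": 4301.55, "annual_rate": 13.5, "years": 14})


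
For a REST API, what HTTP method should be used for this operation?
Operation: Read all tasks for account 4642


GET = read, POST = create, PUT = update/replace, DELETE = remove
This operation is a read.
GET


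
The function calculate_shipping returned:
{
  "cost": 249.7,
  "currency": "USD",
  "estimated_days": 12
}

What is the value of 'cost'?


249.7


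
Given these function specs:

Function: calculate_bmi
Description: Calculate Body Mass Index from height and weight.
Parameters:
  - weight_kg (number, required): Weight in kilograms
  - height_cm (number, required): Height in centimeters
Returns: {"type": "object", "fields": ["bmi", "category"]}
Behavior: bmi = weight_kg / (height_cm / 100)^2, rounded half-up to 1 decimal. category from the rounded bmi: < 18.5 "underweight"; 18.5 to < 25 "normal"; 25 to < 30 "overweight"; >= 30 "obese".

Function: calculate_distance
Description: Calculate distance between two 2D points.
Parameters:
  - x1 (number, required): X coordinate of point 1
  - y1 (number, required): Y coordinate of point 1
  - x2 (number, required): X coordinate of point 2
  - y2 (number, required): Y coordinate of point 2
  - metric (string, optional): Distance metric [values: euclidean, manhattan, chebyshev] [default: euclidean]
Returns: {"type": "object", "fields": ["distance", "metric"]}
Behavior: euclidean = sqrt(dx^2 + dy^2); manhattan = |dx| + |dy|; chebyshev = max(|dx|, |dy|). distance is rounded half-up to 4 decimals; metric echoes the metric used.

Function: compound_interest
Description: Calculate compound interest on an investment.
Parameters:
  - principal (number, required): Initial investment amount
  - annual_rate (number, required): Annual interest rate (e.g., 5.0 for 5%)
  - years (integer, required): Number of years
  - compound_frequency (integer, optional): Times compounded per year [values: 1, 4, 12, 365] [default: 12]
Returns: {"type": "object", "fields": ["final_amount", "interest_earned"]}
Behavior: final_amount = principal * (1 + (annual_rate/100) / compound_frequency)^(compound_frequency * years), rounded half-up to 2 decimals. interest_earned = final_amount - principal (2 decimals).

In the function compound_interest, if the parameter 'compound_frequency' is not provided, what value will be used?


The compound_interest spec declares:
  - compound_frequency (integer, optional): Times compounded per year [values: 1, 4, 12, 365] [default: 12]
Default:
12


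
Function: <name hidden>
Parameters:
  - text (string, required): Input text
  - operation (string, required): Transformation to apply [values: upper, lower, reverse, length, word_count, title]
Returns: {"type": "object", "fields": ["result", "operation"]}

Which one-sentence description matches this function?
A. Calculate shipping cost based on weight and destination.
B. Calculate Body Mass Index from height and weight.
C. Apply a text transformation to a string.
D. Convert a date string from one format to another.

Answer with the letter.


Parameters text, operation and return ["result", "operation"] fit: Apply a text transformation to a string.
C


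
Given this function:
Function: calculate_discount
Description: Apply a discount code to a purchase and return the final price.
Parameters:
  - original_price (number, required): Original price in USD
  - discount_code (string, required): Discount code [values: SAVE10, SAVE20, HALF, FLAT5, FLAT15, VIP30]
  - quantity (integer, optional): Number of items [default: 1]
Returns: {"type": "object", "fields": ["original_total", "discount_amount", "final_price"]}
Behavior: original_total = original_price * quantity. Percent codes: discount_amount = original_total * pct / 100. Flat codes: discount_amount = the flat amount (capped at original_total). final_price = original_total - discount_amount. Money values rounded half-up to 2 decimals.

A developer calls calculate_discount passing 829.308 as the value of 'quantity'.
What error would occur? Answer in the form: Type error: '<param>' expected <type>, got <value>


Spec: 'quantity' is declared as integer; 829.308 is a non-integer number.
Type error: 'quantity' expected integer, got 829.308
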